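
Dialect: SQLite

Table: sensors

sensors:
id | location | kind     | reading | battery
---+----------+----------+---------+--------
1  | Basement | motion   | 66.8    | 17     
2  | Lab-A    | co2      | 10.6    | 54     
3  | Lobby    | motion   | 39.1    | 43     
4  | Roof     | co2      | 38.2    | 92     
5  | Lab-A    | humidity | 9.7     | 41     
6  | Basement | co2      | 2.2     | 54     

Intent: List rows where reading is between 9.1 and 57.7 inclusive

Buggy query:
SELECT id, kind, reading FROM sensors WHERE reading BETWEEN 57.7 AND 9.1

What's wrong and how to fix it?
Bug: The bounds are reversed; BETWEEN a AND b requires a <= b to match anything

Fix: Write BETWEEN 9.1 AND 57.7

Corrected query:
SELECT id, kind, reading FROM sensors WHERE reading BETWEEN 9.1 AND 57.7

Result:
id | kind     | reading
---+----------+--------
2  | co2      | 10.6   
3  | motion   | 39.1   
4  | co2      | 38.2   
5  | humidity | 9.7    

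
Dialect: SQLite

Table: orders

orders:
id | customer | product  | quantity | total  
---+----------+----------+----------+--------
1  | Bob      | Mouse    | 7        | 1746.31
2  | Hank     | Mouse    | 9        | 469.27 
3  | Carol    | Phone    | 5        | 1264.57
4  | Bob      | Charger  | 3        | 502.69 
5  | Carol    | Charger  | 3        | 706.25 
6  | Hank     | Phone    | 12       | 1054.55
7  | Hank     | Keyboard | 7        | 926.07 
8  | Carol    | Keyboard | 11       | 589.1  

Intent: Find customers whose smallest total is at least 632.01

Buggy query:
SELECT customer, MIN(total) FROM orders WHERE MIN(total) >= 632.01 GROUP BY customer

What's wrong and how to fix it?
Bug: MIN() in WHERE is a misuse of aggregate

Fix: Replace WHERE with HAVING after the GROUP BY

Corrected query:
SELECT customer, MIN(total) FROM orders GROUP BY customer HAVING MIN(total) >= 632.01

Result:
(no rows)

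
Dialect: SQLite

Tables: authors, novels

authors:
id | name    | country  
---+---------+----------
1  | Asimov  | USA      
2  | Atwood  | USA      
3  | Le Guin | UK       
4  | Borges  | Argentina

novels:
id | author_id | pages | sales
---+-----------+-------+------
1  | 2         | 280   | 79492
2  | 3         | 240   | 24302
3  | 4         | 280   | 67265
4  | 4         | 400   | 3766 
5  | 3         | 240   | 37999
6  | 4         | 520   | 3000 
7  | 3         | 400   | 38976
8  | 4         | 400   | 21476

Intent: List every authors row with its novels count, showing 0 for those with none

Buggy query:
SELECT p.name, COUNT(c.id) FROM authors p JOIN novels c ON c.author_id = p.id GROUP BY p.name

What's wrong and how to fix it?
Bug: INNER JOIN drops authors rows that have no matching novels rows

Fix: Use LEFT JOIN so parents without children still appear (COUNT(c.id) gives 0)

Corrected query:
SELECT p.name, COUNT(c.id) FROM authors p LEFT JOIN novels c ON c.author_id = p.id GROUP BY p.name

Result:
name    | COUNT(c.id)
--------+------------
Asimov  | 0          
Atwood  | 1          
Borges  | 4          
Le Guin | 3          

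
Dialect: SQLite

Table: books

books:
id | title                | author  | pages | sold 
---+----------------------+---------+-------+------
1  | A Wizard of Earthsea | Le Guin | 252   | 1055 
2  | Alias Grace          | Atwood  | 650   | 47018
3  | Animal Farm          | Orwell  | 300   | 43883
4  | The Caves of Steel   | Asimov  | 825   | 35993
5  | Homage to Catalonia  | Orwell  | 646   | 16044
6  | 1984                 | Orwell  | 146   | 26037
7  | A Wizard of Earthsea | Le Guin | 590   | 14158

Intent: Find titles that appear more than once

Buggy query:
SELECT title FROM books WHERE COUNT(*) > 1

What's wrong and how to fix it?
Bug: COUNT(*) is an aggregate and cannot be used in WHERE

Fix: Group first, then use HAVING for the count condition

Corrected query:
SELECT title FROM books GROUP BY title HAVING COUNT(*) > 1

Result:
title               
--------------------
A Wizard of Earthsea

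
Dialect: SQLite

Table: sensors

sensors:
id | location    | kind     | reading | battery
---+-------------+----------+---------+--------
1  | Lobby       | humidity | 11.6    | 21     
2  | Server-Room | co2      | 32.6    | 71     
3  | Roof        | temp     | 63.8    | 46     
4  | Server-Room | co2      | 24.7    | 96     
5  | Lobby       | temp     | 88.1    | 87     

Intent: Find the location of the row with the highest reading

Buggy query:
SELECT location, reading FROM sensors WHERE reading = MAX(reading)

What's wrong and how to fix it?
Bug: WHERE is evaluated per row; an aggregate over the whole table isn't defined there

Fix: Wrap MAX in a scalar subquery so WHERE compares against a single value

Corrected query:
SELECT location, reading FROM sensors WHERE reading = (SELECT MAX(reading) FROM sensors)

Result:
location | reading
---------+--------
Lobby    | 88.1   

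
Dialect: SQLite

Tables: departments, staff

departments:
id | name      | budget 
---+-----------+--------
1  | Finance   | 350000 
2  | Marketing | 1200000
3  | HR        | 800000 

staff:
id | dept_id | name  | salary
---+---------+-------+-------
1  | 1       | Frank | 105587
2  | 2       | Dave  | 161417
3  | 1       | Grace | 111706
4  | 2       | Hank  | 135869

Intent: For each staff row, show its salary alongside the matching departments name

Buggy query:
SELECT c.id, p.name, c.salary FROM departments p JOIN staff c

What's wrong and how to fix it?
Bug: Missing join condition: each staff row is matched to all departments rows instead of just its own

Fix: Add ON c.dept_id = p.id to the JOIN

Corrected query:
SELECT c.id, p.name, c.salary FROM departments p JOIN staff c ON c.dept_id = p.id

Result:
id | name      | salary
---+-----------+-------
1  | Finance   | 105587
2  | Marketing | 161417
3  | Finance   | 111706
4  | Marketing | 135869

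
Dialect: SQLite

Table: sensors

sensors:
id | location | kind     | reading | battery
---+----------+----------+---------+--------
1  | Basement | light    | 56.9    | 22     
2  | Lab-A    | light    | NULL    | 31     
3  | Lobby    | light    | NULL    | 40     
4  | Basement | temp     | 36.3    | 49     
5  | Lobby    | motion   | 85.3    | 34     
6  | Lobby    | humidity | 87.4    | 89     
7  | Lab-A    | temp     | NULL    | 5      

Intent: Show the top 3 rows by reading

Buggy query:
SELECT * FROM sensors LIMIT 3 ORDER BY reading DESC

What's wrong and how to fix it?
Bug: LIMIT must come after ORDER BY

Fix: Sort with ORDER BY, then apply LIMIT

Corrected query:
SELECT * FROM sensors ORDER BY reading DESC LIMIT 3

Result:
id | location | kind     | reading | battery
---+----------+----------+---------+--------
6  | Lobby    | humidity | 87.4    | 89     
5  | Lobby    | motion   | 85.3    | 34     
1  | Basement | light    | 56.9    | 22     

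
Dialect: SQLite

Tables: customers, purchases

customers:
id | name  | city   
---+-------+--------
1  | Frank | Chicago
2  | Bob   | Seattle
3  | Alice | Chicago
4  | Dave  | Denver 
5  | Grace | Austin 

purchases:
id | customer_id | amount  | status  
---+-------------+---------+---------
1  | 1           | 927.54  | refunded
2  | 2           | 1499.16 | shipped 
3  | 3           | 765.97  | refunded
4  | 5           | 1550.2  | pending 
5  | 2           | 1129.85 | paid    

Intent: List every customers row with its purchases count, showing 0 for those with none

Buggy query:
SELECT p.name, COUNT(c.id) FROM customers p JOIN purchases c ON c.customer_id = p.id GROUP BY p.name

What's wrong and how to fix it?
Bug: INNER JOIN drops customers rows that have no matching purchases rows

Fix: Switch to LEFT JOIN to retain unmatched parent rows

Corrected query:
SELECT p.name, COUNT(c.id) FROM customers p LEFT JOIN purchases c ON c.customer_id = p.id GROUP BY p.name

Result:
name  | COUNT(c.id)
------+------------
Alice | 1          
Bob   | 2          
Dave  | 0          
Frank | 1          
Grace | 1          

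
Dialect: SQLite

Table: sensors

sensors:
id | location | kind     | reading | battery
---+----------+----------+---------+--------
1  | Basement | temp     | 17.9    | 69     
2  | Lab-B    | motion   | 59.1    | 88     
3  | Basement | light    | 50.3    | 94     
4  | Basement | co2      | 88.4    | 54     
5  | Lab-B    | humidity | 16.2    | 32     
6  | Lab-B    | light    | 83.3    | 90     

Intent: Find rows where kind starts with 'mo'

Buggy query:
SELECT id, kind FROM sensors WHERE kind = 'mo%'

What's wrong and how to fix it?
Bug: '=' compares the literal string including the % character; pattern matching needs LIKE

Fix: Use LIKE for wildcard pattern matching

Corrected query:
SELECT id, kind FROM sensors WHERE kind LIKE 'mo%'

Result:
id | kind  
---+-------
2  | motion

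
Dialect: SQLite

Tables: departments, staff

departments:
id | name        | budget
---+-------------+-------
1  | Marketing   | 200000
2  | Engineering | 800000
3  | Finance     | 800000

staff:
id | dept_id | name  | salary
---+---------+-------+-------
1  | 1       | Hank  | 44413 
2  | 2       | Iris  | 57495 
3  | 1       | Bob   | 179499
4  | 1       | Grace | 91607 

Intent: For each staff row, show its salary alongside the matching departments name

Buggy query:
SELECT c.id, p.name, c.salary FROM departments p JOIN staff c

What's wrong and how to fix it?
Bug: Missing join condition: each staff row is matched to all departments rows instead of just its own

Fix: Add ON c.dept_id = p.id to the JOIN

Corrected query:
SELECT c.id, p.name, c.salary FROM departments p JOIN staff c ON c.dept_id = p.id

Result:
id | name        | salary
---+-------------+-------
1  | Marketing   | 44413 
2  | Engineering | 57495 
3  | Marketing   | 179499
4  | Marketing   | 91607 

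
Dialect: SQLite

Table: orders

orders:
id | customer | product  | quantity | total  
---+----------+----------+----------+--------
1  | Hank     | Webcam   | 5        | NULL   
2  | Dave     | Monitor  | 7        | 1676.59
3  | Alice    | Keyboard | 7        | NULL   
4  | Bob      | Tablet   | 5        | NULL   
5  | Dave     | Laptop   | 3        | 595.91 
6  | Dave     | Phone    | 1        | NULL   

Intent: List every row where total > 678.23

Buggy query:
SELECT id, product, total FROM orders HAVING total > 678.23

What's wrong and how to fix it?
Bug: HAVING filters the output of aggregation, but this query has no GROUP BY and no aggregate functions, so SQLite rejects it (HAVING clause on a non-aggregate query); the condition here is per row

Fix: Use WHERE for row-level filtering

Corrected query:
SELECT id, product, total FROM orders WHERE total > 678.23

Result:
id | product | total  
---+---------+--------
2  | Monitor | 1676.59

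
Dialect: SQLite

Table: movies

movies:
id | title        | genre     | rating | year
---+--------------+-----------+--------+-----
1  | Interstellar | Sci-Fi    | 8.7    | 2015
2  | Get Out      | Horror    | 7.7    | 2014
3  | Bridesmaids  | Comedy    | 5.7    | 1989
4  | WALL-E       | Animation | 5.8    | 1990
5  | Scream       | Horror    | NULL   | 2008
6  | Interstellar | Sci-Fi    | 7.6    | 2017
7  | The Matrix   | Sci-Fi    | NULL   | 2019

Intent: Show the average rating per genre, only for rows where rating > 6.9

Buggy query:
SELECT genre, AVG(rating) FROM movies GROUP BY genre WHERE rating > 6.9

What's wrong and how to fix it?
Bug: Row-level WHERE must come before GROUP BY in the clause order

Fix: Place WHERE between FROM and GROUP BY

Corrected query:
SELECT genre, AVG(rating) FROM movies WHERE rating > 6.9 GROUP BY genre

Result:
genre  | AVG(rating)
-------+------------
Horror | 7.7        
Sci-Fi | 8.15       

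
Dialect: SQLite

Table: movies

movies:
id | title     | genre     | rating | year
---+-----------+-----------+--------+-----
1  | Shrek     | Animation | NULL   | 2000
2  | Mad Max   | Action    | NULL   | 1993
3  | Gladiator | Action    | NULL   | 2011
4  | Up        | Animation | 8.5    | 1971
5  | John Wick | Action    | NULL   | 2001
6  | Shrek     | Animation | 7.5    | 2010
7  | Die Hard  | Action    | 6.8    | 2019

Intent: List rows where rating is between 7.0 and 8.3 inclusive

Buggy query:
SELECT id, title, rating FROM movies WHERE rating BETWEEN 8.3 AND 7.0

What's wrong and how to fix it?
Bug: The bounds are reversed; BETWEEN a AND b requires a <= b to match anything

Fix: Swap the bounds so the smaller value comes first

Corrected query:
SELECT id, title, rating FROM movies WHERE rating BETWEEN 7.0 AND 8.3

Result:
id | title | rating
---+-------+-------
6  | Shrek | 7.5   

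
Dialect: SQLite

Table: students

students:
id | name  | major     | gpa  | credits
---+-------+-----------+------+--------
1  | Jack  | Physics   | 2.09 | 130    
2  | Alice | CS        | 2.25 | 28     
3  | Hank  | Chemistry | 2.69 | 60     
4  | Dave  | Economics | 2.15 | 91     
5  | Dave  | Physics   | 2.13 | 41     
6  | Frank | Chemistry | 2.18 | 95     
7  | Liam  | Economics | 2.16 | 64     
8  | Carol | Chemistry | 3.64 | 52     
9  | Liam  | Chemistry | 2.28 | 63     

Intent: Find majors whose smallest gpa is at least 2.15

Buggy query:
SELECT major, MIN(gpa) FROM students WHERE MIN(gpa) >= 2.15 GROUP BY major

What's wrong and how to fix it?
Bug: MIN() in WHERE is a misuse of aggregate

Fix: Use HAVING for the per-group MIN condition

Corrected query:
SELECT major, MIN(gpa) FROM students GROUP BY major HAVING MIN(gpa) >= 2.15

Result:
major     | MIN(gpa)
----------+---------
CS        | 2.25    
Chemistry | 2.18    
Economics | 2.15    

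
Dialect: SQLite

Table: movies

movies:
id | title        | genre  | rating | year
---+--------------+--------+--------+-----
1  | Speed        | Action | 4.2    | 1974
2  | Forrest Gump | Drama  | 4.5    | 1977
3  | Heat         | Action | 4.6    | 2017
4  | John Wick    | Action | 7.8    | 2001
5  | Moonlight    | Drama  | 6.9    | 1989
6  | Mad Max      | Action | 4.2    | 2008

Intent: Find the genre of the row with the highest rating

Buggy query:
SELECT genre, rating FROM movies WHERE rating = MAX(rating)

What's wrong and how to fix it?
Bug: WHERE is evaluated per row; an aggregate over the whole table isn't defined there

Fix: Wrap MAX in a scalar subquery so WHERE compares against a single value

Corrected query:
SELECT genre, rating FROM movies WHERE rating = (SELECT MAX(rating) FROM movies)

Result:
genre  | rating
-------+-------
Action | 7.8   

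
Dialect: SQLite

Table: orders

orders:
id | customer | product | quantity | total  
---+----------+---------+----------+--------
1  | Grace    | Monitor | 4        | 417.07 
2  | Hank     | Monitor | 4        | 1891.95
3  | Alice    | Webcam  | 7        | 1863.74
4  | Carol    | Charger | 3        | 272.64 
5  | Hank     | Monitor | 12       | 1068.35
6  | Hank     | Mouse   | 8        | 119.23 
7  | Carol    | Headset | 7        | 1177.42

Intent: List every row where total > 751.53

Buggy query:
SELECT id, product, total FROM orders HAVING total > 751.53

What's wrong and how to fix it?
Bug: This is a non-aggregate query (no GROUP BY, no aggregates), so in SQLite the HAVING clause is invalid here; a row-level condition belongs in WHERE

Fix: Use WHERE for row-level filtering

Corrected query:
SELECT id, product, total FROM orders WHERE total > 751.53

Result:
id | product | total  
---+---------+--------
2  | Monitor | 1891.95
3  | Webcam  | 1863.74
5  | Monitor | 1068.35
7  | Headset | 1177.42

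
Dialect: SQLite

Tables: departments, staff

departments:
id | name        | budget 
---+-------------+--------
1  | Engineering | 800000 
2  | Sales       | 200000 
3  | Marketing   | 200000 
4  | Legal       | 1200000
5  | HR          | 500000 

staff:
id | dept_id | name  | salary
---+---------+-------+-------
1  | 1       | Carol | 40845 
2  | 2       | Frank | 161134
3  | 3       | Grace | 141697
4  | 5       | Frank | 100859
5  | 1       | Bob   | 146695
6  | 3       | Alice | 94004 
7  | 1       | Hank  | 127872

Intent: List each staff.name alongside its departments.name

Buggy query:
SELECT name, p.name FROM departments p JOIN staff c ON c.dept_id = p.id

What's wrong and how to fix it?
Bug: Both tables have a 'name' column; the unqualified reference is ambiguous

Fix: Prefix ambiguous columns with the table alias

Corrected query:
SELECT c.name, p.name FROM departments p JOIN staff c ON c.dept_id = p.id

Result:
name  | name       
------+------------
Carol | Engineering
Frank | Sales      
Grace | Marketing  
Frank | HR         
Bob   | Engineering
Alice | Marketing  
Hank  | Engineering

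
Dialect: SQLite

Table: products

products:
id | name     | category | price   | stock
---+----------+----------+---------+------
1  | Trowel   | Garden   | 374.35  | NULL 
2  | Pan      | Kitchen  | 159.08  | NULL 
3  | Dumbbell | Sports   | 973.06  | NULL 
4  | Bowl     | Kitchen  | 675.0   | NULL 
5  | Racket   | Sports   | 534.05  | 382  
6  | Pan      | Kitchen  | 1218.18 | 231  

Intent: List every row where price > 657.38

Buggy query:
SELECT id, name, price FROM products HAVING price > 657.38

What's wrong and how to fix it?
Bug: HAVING filters the output of aggregation, but this query has no GROUP BY and no aggregate functions, so SQLite rejects it (HAVING clause on a non-aggregate query); the condition here is per row

Fix: Replace HAVING with WHERE since the condition applies to individual rows

Corrected query:
SELECT id, name, price FROM products WHERE price > 657.38

Result:
id | name     | price  
---+----------+--------
3  | Dumbbell | 973.06 
4  | Bowl     | 675    
6  | Pan      | 1218.18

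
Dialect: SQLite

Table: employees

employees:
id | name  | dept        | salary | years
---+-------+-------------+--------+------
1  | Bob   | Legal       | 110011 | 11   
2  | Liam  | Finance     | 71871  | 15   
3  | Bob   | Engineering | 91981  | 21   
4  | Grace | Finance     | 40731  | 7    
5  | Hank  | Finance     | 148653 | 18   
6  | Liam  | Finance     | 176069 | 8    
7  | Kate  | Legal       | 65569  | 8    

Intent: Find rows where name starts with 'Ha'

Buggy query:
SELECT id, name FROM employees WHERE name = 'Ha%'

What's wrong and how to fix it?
Bug: Wildcards only work with LIKE; '=' treats '%' as a literal character

Fix: Replace '=' with LIKE so 'Ha%' is treated as a pattern

Corrected query:
SELECT id, name FROM employees WHERE name LIKE 'Ha%'

Result:
id | name
---+-----
5  | Hank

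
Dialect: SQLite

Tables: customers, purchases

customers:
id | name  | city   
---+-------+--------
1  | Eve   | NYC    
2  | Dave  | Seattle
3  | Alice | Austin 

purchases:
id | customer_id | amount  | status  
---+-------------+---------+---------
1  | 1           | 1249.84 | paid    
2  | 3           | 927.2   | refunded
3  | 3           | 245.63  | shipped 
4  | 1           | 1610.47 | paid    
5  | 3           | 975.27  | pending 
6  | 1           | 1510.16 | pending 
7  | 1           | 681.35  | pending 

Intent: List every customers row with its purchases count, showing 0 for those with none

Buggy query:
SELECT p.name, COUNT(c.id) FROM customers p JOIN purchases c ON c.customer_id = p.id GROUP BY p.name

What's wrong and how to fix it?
Bug: INNER JOIN drops customers rows that have no matching purchases rows

Fix: Use LEFT JOIN so parents without children still appear (COUNT(c.id) gives 0)

Corrected query:
SELECT p.name, COUNT(c.id) FROM customers p LEFT JOIN purchases c ON c.customer_id = p.id GROUP BY p.name

Result:
name  | COUNT(c.id)
------+------------
Alice | 3          
Dave  | 0          
Eve   | 4          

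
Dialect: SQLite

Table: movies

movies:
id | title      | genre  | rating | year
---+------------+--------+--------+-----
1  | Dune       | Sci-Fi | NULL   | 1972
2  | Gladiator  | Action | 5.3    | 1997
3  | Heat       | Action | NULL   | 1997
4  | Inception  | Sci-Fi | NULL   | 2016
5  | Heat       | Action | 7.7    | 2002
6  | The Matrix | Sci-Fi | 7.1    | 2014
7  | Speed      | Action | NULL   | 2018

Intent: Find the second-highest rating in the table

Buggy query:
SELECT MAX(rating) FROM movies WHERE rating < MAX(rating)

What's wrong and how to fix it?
Bug: MAX(rating) on the right of the comparison is an aggregate-in-WHERE error

Fix: Put the inner MAX in a scalar subquery

Corrected query:
SELECT MAX(rating) FROM movies WHERE rating < (SELECT MAX(rating) FROM movies)

Result:
MAX(rating)
-----------
7.1        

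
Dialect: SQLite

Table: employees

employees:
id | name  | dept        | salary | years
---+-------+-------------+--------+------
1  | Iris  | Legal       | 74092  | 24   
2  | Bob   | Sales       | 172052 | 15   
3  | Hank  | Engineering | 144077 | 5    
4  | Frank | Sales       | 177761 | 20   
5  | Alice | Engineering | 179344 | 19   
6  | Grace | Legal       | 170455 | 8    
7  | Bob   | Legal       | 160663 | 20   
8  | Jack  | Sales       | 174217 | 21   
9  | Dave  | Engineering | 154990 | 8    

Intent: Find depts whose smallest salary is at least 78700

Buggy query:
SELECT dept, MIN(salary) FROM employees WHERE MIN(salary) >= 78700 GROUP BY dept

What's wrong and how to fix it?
Bug: MIN() in WHERE is a misuse of aggregate

Fix: Replace WHERE with HAVING after the GROUP BY

Corrected query:
SELECT dept, MIN(salary) FROM employees GROUP BY dept HAVING MIN(salary) >= 78700

Result:
dept        | MIN(salary)
------------+------------
Engineering | 144077     
Sales       | 172052     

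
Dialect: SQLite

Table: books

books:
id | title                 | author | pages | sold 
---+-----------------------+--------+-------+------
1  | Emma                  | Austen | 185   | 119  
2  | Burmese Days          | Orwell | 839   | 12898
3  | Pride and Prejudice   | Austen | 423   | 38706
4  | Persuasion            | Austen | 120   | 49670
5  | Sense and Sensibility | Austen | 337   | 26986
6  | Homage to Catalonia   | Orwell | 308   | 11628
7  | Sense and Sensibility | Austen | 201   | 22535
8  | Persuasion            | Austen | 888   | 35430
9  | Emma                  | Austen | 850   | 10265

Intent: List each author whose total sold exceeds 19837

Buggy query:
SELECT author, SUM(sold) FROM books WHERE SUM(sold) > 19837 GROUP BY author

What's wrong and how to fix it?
Bug: Aggregate functions cannot appear in a WHERE clause

Fix: Use HAVING (which filters groups after aggregation) instead of WHERE

Corrected query:
SELECT author, SUM(sold) FROM books GROUP BY author HAVING SUM(sold) > 19837

Result:
author | SUM(sold)
-------+----------
Austen | 183711   
Orwell | 24526    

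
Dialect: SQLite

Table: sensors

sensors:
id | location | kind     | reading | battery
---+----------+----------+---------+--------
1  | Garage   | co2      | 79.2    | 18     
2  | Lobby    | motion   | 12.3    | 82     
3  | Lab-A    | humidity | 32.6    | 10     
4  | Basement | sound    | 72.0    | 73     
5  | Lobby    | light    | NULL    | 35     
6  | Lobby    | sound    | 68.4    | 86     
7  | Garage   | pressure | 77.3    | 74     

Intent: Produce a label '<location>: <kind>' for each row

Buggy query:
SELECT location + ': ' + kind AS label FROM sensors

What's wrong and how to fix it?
Bug: '+' is numeric addition; on text columns SQLite converts them to 0 instead of concatenating

Fix: Use the || operator for string concatenation

Corrected query:
SELECT location || ': ' || kind AS label FROM sensors

Result:
label           
----------------
Garage: co2     
Lobby: motion   
Lab-A: humidity 
Basement: sound 
Lobby: light    
Lobby: sound    
Garage: pressure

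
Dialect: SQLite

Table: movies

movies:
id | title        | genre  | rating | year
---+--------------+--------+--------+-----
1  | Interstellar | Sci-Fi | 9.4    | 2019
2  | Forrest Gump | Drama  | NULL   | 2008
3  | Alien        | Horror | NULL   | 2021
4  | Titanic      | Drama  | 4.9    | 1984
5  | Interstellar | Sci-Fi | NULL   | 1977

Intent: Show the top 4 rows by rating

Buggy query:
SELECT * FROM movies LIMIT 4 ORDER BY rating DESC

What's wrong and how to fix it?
Bug: LIMIT must come after ORDER BY

Fix: Sort with ORDER BY, then apply LIMIT

Corrected query:
SELECT * FROM movies ORDER BY rating DESC LIMIT 4

Result:
id | title        | genre  | rating | year
---+--------------+--------+--------+-----
1  | Interstellar | Sci-Fi | 9.4    | 2019
4  | Titanic      | Drama  | 4.9    | 1984
2  | Forrest Gump | Drama  | NULL   | 2008
3  | Alien        | Horror | NULL   | 2021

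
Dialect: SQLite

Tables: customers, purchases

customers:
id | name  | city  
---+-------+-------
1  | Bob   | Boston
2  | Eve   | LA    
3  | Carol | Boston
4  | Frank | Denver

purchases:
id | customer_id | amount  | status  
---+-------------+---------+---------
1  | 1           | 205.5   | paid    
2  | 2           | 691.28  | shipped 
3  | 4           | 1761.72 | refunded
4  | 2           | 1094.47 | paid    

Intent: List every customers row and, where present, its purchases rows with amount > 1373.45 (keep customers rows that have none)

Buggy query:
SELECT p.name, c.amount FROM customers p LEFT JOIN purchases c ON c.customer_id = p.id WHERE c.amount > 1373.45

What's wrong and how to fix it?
Bug: A WHERE condition on the right-hand table after LEFT JOIN drops unmatched parents

Fix: Move the right-table condition into the ON clause so unmatched parents are kept

Corrected query:
SELECT p.name, c.amount FROM customers p LEFT JOIN purchases c ON c.customer_id = p.id AND c.amount > 1373.45

Result:
name  | amount 
------+--------
Bob   | NULL   
Eve   | NULL   
Carol | NULL   
Frank | 1761.72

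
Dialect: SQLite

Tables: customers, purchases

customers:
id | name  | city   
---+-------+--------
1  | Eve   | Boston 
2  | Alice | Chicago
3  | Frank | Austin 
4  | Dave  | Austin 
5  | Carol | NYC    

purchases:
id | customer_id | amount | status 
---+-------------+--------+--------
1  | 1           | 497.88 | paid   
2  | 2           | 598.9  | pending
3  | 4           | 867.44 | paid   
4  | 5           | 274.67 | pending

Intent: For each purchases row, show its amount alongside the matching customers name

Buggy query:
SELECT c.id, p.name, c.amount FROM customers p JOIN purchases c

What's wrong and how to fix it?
Bug: JOIN with no ON clause produces a cartesian product; every purchases row pairs with every customers row

Fix: Add ON c.customer_id = p.id to the JOIN

Corrected query:
SELECT c.id, p.name, c.amount FROM customers p JOIN purchases c ON c.customer_id = p.id

Result:
id | name  | amount
---+-------+-------
1  | Eve   | 497.88
2  | Alice | 598.9 
3  | Dave  | 867.44
4  | Carol | 274.67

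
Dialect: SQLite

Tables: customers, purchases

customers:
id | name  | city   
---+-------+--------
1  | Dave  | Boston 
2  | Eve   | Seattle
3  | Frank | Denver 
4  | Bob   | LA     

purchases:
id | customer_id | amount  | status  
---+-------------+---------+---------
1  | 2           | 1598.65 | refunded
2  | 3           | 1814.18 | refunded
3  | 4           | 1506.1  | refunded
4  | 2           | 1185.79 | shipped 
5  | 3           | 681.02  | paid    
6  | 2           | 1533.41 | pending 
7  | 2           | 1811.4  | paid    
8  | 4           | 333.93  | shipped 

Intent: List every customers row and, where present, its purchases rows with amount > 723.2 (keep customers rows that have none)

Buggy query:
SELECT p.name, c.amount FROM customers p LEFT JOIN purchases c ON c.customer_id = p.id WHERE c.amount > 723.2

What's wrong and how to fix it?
Bug: Filtering c.amount in WHERE discards the NULL rows produced by LEFT JOIN, turning it into an inner join

Fix: Put 'c.amount > 723.2' in the JOIN's ON clause instead of WHERE

Corrected query:
SELECT p.name, c.amount FROM customers p LEFT JOIN purchases c ON c.customer_id = p.id AND c.amount > 723.2

Result:
name  | amount 
------+--------
Dave  | NULL   
Eve   | 1185.79
Eve   | 1533.41
Eve   | 1598.65
Eve   | 1811.4 
Frank | 1814.18
Bob   | 1506.1 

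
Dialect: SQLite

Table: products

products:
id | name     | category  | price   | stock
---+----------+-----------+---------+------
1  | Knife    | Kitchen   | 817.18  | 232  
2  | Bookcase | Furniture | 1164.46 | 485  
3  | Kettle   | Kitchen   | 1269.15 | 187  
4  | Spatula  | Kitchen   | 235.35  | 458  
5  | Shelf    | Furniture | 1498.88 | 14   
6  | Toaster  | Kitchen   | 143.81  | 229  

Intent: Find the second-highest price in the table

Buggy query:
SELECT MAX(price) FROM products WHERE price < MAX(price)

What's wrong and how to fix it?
Bug: MAX(price) on the right of the comparison is an aggregate-in-WHERE error

Fix: Compute the overall MAX in a subquery, then take MAX of rows below it

Corrected query:
SELECT MAX(price) FROM products WHERE price < (SELECT MAX(price) FROM products)

Result:
MAX(price)
----------
1269.15   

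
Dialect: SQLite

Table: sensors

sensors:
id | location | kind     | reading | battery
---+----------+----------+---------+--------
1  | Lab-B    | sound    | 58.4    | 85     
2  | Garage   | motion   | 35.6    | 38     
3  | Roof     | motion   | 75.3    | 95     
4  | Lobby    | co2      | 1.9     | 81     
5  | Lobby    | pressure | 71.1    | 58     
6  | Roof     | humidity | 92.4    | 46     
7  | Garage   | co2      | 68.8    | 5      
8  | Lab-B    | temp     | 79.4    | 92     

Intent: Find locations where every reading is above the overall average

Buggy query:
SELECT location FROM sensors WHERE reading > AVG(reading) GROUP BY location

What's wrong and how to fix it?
Bug: WHERE evaluates per row before aggregation, so AVG() is unavailable

Fix: Use a subquery for AVG and a HAVING MIN(...) filter so the condition holds for every row in the group

Corrected query:
SELECT location FROM sensors GROUP BY location HAVING MIN(reading) > (SELECT AVG(reading) FROM sensors)

Result:
location
--------
Roof    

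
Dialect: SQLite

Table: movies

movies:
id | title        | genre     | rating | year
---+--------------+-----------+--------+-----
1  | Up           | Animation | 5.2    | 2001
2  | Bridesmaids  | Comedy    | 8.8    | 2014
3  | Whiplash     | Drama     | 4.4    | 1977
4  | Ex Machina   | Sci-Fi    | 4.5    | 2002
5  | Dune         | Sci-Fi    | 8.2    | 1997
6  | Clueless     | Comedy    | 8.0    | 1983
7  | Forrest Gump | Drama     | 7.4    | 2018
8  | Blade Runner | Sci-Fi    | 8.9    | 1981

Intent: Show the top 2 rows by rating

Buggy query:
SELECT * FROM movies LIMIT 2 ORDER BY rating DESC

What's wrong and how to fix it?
Bug: ORDER BY cannot follow LIMIT; LIMIT is the final clause

Fix: Swap the clauses: ORDER BY first, then LIMIT

Corrected query:
SELECT * FROM movies ORDER BY rating DESC LIMIT 2

Result:
id | title        | genre  | rating | year
---+--------------+--------+--------+-----
8  | Blade Runner | Sci-Fi | 8.9    | 1981
2  | Bridesmaids  | Comedy | 8.8    | 2014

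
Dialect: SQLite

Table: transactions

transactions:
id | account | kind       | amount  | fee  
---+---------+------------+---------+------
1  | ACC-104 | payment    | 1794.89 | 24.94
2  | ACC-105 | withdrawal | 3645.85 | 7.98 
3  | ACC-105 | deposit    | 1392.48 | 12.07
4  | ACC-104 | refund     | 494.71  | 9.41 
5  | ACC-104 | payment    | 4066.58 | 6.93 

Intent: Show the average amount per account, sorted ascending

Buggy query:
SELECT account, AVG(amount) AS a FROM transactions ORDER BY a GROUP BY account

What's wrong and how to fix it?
Bug: GROUP BY must precede ORDER BY

Fix: Move ORDER BY to the end, after GROUP BY

Corrected query:
SELECT account, AVG(amount) AS a FROM transactions GROUP BY account ORDER BY a

Result:
account | a          
--------+------------
ACC-104 | 2118.726667
ACC-105 | 2519.165   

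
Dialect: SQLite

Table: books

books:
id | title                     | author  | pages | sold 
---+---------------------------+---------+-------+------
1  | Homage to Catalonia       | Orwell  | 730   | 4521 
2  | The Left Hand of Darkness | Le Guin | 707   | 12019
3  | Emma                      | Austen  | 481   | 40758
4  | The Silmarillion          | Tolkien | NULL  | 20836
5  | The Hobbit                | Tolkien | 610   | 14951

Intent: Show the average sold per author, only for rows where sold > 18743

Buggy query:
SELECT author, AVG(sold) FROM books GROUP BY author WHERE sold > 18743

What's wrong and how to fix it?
Bug: WHERE cannot follow GROUP BY

Fix: Place WHERE between FROM and GROUP BY

Corrected query:
SELECT author, AVG(sold) FROM books WHERE sold > 18743 GROUP BY author

Result:
author  | AVG(sold)
--------+----------
Austen  | 40758    
Tolkien | 20836    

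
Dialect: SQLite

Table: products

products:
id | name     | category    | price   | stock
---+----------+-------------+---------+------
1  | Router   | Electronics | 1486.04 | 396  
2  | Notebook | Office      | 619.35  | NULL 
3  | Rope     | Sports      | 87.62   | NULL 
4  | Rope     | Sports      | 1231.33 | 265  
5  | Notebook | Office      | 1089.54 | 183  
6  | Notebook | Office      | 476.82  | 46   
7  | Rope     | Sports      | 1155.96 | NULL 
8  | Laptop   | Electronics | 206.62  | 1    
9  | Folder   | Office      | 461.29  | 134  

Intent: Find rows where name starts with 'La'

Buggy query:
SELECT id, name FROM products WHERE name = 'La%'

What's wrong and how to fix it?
Bug: Wildcards only work with LIKE; '=' treats '%' as a literal character

Fix: Replace '=' with LIKE so 'La%' is treated as a pattern

Corrected query:
SELECT id, name FROM products WHERE name LIKE 'La%'

Result:
id | name  
---+-------
8  | Laptop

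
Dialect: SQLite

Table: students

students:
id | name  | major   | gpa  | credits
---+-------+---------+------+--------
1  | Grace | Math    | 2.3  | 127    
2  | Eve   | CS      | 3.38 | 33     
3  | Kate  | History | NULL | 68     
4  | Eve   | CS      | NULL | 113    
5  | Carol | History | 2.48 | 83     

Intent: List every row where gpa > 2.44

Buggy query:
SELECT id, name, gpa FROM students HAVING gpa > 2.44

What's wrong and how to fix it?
Bug: HAVING filters the output of aggregation, but this query has no GROUP BY and no aggregate functions, so SQLite rejects it (HAVING clause on a non-aggregate query); the condition here is per row

Fix: Use WHERE for row-level filtering

Corrected query:
SELECT id, name, gpa FROM students WHERE gpa > 2.44

Result:
id | name  | gpa 
---+-------+-----
2  | Eve   | 3.38
5  | Carol | 2.48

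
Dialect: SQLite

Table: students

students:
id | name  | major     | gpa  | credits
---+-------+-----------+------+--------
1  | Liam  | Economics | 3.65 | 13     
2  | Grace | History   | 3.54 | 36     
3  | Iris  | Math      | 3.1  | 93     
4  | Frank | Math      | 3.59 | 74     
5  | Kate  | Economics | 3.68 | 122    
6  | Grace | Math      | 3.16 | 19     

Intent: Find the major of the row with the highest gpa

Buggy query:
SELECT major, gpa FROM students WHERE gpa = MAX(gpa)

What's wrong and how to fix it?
Bug: WHERE is evaluated per row; an aggregate over the whole table isn't defined there

Fix: Wrap MAX in a scalar subquery so WHERE compares against a single value

Corrected query:
SELECT major, gpa FROM students WHERE gpa = (SELECT MAX(gpa) FROM students)

Result:
major     | gpa 
----------+-----
Economics | 3.68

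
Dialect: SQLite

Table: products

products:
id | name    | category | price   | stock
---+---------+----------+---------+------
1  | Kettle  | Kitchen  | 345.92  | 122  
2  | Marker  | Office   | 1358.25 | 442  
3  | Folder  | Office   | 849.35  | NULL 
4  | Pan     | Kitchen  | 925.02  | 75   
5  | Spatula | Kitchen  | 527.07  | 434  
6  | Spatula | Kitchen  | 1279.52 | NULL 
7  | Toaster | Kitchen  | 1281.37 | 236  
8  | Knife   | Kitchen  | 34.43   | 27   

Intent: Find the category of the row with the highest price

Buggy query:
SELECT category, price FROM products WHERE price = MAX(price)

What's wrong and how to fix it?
Bug: MAX(price) is an aggregate and cannot be used directly in WHERE

Fix: Use a subquery: WHERE price = (SELECT MAX(price) FROM products)

Corrected query:
SELECT category, price FROM products WHERE price = (SELECT MAX(price) FROM products)

Result:
category | price  
---------+--------
Office   | 1358.25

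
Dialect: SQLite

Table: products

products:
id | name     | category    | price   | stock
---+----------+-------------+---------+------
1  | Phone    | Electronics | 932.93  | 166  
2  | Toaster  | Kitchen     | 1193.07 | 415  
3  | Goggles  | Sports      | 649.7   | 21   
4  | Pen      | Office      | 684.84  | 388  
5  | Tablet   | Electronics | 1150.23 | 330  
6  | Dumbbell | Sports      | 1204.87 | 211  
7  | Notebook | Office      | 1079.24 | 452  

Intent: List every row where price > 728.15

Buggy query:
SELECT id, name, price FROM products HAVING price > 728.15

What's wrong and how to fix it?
Bug: HAVING filters the output of aggregation, but this query has no GROUP BY and no aggregate functions, so SQLite rejects it (HAVING clause on a non-aggregate query); the condition here is per row

Fix: Replace HAVING with WHERE since the condition applies to individual rows

Corrected query:
SELECT id, name, price FROM products WHERE price > 728.15

Result:
id | name     | price  
---+----------+--------
1  | Phone    | 932.93 
2  | Toaster  | 1193.07
5  | Tablet   | 1150.23
6  | Dumbbell | 1204.87
7  | Notebook | 1079.24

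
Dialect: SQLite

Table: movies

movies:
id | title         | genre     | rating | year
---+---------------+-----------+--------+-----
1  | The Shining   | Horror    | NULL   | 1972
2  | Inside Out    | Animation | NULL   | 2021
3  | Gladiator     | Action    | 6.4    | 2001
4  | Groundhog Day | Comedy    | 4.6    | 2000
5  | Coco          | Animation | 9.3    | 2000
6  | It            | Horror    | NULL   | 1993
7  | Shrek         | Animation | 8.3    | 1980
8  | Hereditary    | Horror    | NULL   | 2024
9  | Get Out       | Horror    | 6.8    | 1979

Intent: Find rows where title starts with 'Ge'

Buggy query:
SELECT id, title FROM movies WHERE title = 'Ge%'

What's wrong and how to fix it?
Bug: Wildcards only work with LIKE; '=' treats '%' as a literal character

Fix: Replace '=' with LIKE so 'Ge%' is treated as a pattern

Corrected query:
SELECT id, title FROM movies WHERE title LIKE 'Ge%'

Result:
id | title  
---+--------
9  | Get Out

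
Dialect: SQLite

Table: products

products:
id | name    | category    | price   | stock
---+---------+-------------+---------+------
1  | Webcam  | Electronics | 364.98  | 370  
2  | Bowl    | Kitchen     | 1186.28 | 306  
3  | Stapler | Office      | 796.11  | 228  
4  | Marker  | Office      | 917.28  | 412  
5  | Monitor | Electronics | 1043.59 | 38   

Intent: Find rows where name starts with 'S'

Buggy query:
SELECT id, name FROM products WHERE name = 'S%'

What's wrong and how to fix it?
Bug: '=' compares the literal string including the % character; pattern matching needs LIKE

Fix: Use LIKE for wildcard pattern matching

Corrected query:
SELECT id, name FROM products WHERE name LIKE 'S%'

Result:
id | name   
---+--------
3  | Stapler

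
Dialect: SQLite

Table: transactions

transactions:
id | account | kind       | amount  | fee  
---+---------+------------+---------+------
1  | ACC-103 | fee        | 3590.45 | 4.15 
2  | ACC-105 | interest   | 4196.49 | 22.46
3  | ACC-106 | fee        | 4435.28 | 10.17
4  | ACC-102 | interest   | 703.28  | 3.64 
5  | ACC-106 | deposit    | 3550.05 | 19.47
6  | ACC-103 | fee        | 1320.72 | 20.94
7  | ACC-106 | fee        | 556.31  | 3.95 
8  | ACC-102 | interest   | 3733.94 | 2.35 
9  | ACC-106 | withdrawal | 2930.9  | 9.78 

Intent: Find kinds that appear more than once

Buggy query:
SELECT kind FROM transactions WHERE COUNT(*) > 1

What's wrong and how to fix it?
Bug: COUNT(*) is an aggregate and cannot be used in WHERE

Fix: GROUP BY kind, then filter groups with HAVING COUNT(*) > 1

Corrected query:
SELECT kind FROM transactions GROUP BY kind HAVING COUNT(*) > 1

Result:
kind    
--------
fee     
interest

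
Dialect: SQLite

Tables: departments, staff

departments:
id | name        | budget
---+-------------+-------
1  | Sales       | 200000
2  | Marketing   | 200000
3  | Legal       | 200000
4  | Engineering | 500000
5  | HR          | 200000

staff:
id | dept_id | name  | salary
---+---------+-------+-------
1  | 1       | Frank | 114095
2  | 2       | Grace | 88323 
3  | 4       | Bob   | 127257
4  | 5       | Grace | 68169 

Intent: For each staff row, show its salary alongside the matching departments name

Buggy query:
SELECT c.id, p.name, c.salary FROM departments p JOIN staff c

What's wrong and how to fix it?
Bug: Missing join condition: each staff row is matched to all departments rows instead of just its own

Fix: Specify the join condition linking the foreign key to the parent id

Corrected query:
SELECT c.id, p.name, c.salary FROM departments p JOIN staff c ON c.dept_id = p.id

Result:
id | name        | salary
---+-------------+-------
1  | Sales       | 114095
2  | Marketing   | 88323 
3  | Engineering | 127257
4  | HR          | 68169 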